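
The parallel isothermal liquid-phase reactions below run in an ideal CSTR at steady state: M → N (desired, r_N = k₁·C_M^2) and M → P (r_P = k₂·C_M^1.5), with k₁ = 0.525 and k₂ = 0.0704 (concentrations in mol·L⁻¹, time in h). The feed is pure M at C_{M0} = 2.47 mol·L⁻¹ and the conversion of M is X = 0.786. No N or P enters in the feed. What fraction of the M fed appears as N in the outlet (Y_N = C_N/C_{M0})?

0.664

Exit C_M = C_{M0}(1−X) = 2.47×0.214 = 0.5286 mol·L⁻¹.
A CSTR operates uniformly at the exit composition, giving r_N = 0.1467 and r_P = 0.02705 (each k·C_M^n at C_M = 0.5286).
Fraction of consumed M going to N: r_N/(r_N+r_P) = 0.8443.
C_N = 0.8443·C_{M0}·X = 0.8443×2.47×0.786 = 1.64 mol·L⁻¹; Y_N = C_N/C_{M0} = 0.664.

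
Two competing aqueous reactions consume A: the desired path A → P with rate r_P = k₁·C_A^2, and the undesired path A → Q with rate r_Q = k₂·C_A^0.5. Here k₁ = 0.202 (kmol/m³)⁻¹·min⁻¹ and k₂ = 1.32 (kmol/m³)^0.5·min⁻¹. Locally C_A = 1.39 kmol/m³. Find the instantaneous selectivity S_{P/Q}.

S_{P/Q} = r_P/r_Q = (k₁·C_A^2)/(k₂·C_A^0.5) = (k₁/k₂)·C_A^1.5.
= (0.202×1.390^2) / (1.32×1.390^0.5) = 0.3903/1.556 = 0.251.

0.251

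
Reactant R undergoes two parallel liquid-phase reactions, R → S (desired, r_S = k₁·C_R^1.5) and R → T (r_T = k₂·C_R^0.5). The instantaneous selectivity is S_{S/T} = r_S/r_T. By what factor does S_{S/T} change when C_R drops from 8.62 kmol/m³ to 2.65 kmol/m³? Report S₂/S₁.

0.307

S_{S/T} = (k₁/k₂)·C_R, so S₂/S₁ = (C_{R,2}/C_{R,1}).
= 2.65/8.62 = 0.307.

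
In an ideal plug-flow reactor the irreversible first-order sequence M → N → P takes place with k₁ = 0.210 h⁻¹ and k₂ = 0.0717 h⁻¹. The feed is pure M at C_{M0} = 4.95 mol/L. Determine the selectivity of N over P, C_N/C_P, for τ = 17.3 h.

0.695

The intermediate concentration in a first-order A→B→C sequence is C_N = k₁C_{M0}(e^(−k₁τ) − e^(−k₂τ))/(k₂−k₁).
e^(−k₁τ) = e^(−0.210×17.3) = e^(−3.633) = 0.02644; e^(−k₂τ) = e^(−1.240) = 0.2893.
C_N = 0.210×4.95/(0.0717−0.210) × (0.02644−0.2893) = (-7.516)×(-0.2628) = 1.975 mol/L.
C_M = C_{M0}e^(−k₁τ) = 0.1309 mol/L, so C_P = C_{M0}−C_M−C_N = 2.844 mol/L; C_N/C_P = 0.695.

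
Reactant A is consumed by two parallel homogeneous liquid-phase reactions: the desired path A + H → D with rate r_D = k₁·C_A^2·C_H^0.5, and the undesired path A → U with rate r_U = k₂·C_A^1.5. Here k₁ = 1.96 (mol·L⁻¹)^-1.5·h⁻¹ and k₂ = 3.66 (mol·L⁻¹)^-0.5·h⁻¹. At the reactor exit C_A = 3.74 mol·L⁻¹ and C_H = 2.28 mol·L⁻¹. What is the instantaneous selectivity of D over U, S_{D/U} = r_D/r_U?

1.56

S_{D/U} = r_D/r_U = (k₁·C_A^2·C_H^0.5)/(k₂·C_A^1.5) = (k₁/k₂)·C_A^0.5·C_H^0.5.
= (1.96×3.740^2×2.280^0.5) / (3.66×3.740^1.5) = 41.40/26.47 = 1.56.
Since the desired path is higher order in A, keeping C_A high (PFR or concentrated feed) favours D.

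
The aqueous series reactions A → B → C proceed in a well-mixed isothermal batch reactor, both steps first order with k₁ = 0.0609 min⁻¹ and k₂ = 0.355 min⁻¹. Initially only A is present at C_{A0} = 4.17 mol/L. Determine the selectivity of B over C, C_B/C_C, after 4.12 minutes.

Solving the coupled first-order balances gives C_B(t) = [k₁/(k₂−k₁)]·C_{A0}·(e^(−k₁t) − e^(−k₂t)).
e^(−k₁t) = e^(−0.0609×4.12) = e^(−0.2509) = 0.7781; e^(−k₂t) = e^(−1.463) = 0.2316.
C_B = 0.0609×4.17/(0.355−0.0609) × (0.7781−0.2316) = 0.8635×0.5465 = 0.4719 mol/L.
C_A = C_{A0}e^(−k₁t) = 3.245 mol/L, so C_C = C_{A0}−C_A−C_B = 0.4535 mol/L; C_B/C_C = 1.04.

1.04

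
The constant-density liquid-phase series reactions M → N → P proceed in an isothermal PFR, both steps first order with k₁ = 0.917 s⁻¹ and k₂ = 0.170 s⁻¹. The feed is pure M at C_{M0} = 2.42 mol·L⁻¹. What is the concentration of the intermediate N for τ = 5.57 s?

Solving the coupled first-order balances gives C_N(τ) = [k₁/(k₂−k₁)]·C_{M0}·(e^(−k₁τ) − e^(−k₂τ)).
e^(−k₁τ) = e^(−0.917×5.57) = e^(−5.108) = 0.006050; e^(−k₂τ) = e^(−0.9469) = 0.3879.
C_N = 0.917×2.42/(0.170−0.917) × (0.006050−0.3879) = (-2.971)×(-0.3819) = 1.134 mol·L⁻¹.

1.13 mol·L⁻¹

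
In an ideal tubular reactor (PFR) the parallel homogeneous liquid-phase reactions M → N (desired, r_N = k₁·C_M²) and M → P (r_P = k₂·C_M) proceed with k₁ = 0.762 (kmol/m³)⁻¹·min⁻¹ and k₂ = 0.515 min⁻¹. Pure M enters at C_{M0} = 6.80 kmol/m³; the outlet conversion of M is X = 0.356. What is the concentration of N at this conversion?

C_M = C_{M0}(1−X) = 4.379 kmol/m³.
Along a PFR/batch, dC_P/dC_M = −r_P/(r_N+r_P) = −k₂/(k₂+k₁·C_M).
Integrating from C_{M0} to C_M: C_P = (0.515/0.762)·ln[(0.515+0.762·6.80)/(0.515+0.762·4.38)] = 0.6759·ln(5.697/3.852) = 0.2645 kmol/m³.
Then C_N = (C_{M0}−C_M) − C_P = 2.421 − 0.2645 = 2.156 kmol/m³.

2.16 kmol/m³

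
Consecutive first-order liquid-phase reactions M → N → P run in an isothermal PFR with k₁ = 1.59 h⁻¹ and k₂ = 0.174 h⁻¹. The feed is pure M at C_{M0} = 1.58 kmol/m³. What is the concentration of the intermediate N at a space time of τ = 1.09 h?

For first-order series with pure M initially, C_N(τ) = k₁C_{M0}/(k₂−k₁)·(e^(−k₁τ) − e^(−k₂τ)).
e^(−k₁τ) = e^(−1.59×1.09) = e^(−1.733) = 0.1767; e^(−k₂τ) = e^(−0.1897) = 0.8272.
C_N = 1.59×1.58/(0.174−1.59) × (0.1767−0.8272) = (-1.774)×(-0.6505) = 1.154 kmol/m³.

1.15 kmol/m³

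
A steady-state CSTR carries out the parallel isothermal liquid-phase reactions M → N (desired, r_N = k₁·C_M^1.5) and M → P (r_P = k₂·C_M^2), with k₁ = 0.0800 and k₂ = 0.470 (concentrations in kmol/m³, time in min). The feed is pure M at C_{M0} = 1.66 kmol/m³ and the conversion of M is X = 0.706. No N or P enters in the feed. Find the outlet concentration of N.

Exit C_M = C_{M0}(1−X) = 1.66×0.294 = 0.4880 kmol/m³.
In a CSTR the entire volume is at exit conditions, so r_N = 0.0800×0.4880^1.5 = 0.02728 and r_P = 0.470×0.4880^2 = 0.1119.
Fraction of consumed M going to N: r_N/(r_N+r_P) = 0.1959.
C_N = 0.1959·C_{M0}·X = 0.1959×1.66×0.706 = 0.230 kmol/m³.

0.230 kmol/m³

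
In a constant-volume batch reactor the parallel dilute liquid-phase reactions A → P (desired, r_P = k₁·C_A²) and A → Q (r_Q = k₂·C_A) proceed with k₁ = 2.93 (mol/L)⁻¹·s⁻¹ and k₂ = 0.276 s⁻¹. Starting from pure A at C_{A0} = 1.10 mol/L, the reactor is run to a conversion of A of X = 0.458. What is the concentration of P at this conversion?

0.452 mol/L

C_A = C_{A0}(1−X) = 0.5962 mol/L.
Along a PFR/batch, dC_Q/dC_A = −r_Q/(r_P+r_Q) = −k₂/(k₂+k₁·C_A).
Integrating from C_{A0} to C_A: C_Q = (0.276/2.93)·ln[(0.276+2.93·1.10)/(0.276+2.93·0.596)] = 0.09420·ln(3.499/2.023) = 0.05162 mol/L.
Then C_P = (C_{A0}−C_A) − C_Q = 0.5038 − 0.05162 = 0.4522 mol/L.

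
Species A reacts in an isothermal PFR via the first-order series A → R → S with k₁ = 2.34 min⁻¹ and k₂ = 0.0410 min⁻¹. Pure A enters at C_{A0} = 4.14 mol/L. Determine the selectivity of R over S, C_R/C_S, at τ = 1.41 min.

Solving the coupled first-order balances gives C_R(τ) = [k₁/(k₂−k₁)]·C_{A0}·(e^(−k₁τ) − e^(−k₂τ)).
e^(−k₁τ) = e^(−2.34×1.41) = e^(−3.299) = 0.03691; e^(−k₂τ) = e^(−0.05781) = 0.9438.
C_R = 2.34×4.14/(0.0410−2.34) × (0.03691−0.9438) = (-4.214)×(-0.9069) = 3.822 mol/L.
C_A = C_{A0}e^(−k₁τ) = 0.1528 mol/L, so C_S = C_{A0}−C_A−C_R = 0.1656 mol/L; C_R/C_S = 23.1.

23.1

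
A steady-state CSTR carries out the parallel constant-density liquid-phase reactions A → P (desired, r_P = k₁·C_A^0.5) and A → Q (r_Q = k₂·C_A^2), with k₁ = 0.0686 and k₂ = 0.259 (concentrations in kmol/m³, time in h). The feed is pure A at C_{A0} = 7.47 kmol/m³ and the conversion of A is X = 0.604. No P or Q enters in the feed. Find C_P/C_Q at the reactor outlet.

Exit C_A = C_{A0}(1−X) = 7.47×0.396 = 2.958 kmol/m³.
Rates in a CSTR are evaluated at the outlet concentration: r_P = 0.0686×2.958^0.5 = 0.1180, r_Q = 0.259×2.958^2 = 2.266.
Overall selectivity = C_P/C_Q = r_Pτ/(r_Qτ) = r_P/r_Q = 0.0521.

0.0521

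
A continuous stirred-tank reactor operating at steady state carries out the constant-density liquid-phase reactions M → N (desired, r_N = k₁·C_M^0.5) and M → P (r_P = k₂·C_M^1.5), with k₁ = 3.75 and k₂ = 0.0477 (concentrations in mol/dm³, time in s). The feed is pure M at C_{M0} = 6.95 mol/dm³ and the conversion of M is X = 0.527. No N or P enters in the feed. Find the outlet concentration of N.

3.52 mol/dm³

Exit C_M = C_{M0}(1−X) = 6.95×0.473 = 3.287 mol/dm³.
A CSTR operates uniformly at the exit composition, giving r_N = 6.799 and r_P = 0.2843 (each k·C_M^n at C_M = 3.287).
Fraction of consumed M going to N: r_N/(r_N+r_P) = 0.9599.
C_N = 0.9599·C_{M0}·X = 0.9599×6.95×0.527 = 3.52 mol/dm³.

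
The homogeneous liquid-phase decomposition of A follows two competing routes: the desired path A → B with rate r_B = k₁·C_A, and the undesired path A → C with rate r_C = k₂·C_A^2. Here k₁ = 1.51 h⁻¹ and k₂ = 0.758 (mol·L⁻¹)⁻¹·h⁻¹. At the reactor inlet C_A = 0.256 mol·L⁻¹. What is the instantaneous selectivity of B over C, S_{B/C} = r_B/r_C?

S_{B/C} = r_B/r_C = (k₁·C_A)/(k₂·C_A^2) = (k₁/k₂)·C_A⁻¹.
= (1.51×0.2560) / (0.758×0.2560^2) = 0.3866/0.04968 = 7.78.

7.78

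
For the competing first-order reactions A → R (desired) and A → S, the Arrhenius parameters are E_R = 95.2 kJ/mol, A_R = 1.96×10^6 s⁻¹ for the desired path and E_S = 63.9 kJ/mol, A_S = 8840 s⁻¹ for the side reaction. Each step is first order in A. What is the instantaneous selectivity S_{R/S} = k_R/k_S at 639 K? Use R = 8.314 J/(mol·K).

With equal orders, S_{R/S} = k_R/k_S = (A_R/A_S)·exp[(E_S−E_R)/(RT)].
(E_S−E_R)/(RT) = (63.9−95.2)×10³/(8.314×639) = -31300/5313 = -5.892.
k_R/k_S = (1.96×10^6/8840)·exp(-5.892) = 221.7 × 0.002763 = 0.613.

0.613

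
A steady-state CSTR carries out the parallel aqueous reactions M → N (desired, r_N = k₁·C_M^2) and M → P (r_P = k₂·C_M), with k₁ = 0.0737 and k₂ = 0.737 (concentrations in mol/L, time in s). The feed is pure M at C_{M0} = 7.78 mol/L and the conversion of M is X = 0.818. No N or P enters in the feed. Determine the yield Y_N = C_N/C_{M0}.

0.101

Exit C_M = C_{M0}(1−X) = 7.78×0.182 = 1.416 mol/L.
In a CSTR the entire volume is at exit conditions, so r_N = 0.0737×1.416^2 = 0.1478 and r_P = 0.737×1.416 = 1.044.
Fraction of consumed M going to N: r_N/(r_N+r_P) = 0.1240.
C_N = 0.1240·C_{M0}·X = 0.1240×7.78×0.818 = 0.789 mol/L; Y_N = C_N/C_{M0} = 0.101.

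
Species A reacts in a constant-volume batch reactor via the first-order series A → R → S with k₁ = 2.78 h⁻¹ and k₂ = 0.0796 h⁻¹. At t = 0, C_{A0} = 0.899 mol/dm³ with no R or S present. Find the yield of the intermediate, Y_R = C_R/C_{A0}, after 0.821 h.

The intermediate concentration in a first-order A→B→C sequence is C_R = k₁C_{A0}(e^(−k₁t) − e^(−k₂t))/(k₂−k₁).
e^(−k₁t) = e^(−2.78×0.821) = e^(−2.282) = 0.1020; e^(−k₂t) = e^(−0.06535) = 0.9367.
C_R = 2.78×0.899/(0.0796−2.78) × (0.1020−0.9367) = (-0.9255)×(-0.8347) = 0.7725 mol/dm³.
Y_R = C_R/C_{A0} = 0.7725/0.899 = 0.859.

0.859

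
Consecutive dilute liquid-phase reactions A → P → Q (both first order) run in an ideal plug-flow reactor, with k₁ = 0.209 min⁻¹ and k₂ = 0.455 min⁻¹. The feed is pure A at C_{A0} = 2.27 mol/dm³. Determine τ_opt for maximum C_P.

3.16 min

Setting dC_P/dτ = 0 gives τ_opt = ln(k₂/k₁)/(k₂−k₁).
= ln(0.455/0.209)/(0.455−0.209) = ln(2.177)/0.2460 = 0.7780/0.2460 = 3.16 min.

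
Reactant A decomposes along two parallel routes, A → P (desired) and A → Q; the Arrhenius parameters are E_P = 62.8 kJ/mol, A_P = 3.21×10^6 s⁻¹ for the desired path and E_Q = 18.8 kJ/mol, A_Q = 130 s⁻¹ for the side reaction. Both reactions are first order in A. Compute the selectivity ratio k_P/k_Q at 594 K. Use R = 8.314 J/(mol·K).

3.34

k_P/k_Q = (A_P/A_Q)·exp[−(E_P−E_Q)/(RT)] = (A_P/A_Q)·exp[(E_Q−E_P)/(RT)].
(E_Q−E_P)/(RT) = (18.8−62.8)×10³/(8.314×594) = -44000/4939 = -8.910.
k_P/k_Q = (3.21×10^6/130)·exp(-8.910) = 24692 × 1.351×10^-4 = 3.34.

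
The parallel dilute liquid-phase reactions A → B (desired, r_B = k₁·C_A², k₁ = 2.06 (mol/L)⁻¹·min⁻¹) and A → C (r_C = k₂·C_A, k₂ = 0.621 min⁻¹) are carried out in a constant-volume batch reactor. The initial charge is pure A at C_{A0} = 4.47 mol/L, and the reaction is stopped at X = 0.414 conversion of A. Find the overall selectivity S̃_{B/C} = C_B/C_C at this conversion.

C_A = C_{A0}(1−X) = 2.619 mol/L.
Along a PFR/batch, dC_C/dC_A = −r_C/(r_B+r_C) = −k₂/(k₂+k₁·C_A).
Integrating from C_{A0} to C_A: C_C = (0.621/2.06)·ln[(0.621+2.06·4.47)/(0.621+2.06·2.62)] = 0.3015·ln(9.829/6.017) = 0.1479 mol/L.
Then C_B = (C_{A0}−C_A) − C_C = 1.851 − 0.1479 = 1.703 mol/L.
S̃_{B/C} = C_B/C_C = 1.703/0.1479 = 11.5.

11.5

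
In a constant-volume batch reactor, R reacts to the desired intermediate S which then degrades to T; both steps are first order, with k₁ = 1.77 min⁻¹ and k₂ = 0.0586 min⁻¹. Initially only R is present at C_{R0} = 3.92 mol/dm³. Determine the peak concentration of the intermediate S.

Evaluating C_S at t_opt = ln(k₂/k₁)/(k₂−k₁) gives C_{S,max}/C_{R0} = (k₁/k₂)^[k₂/(k₂−k₁)].
= (1.77/0.0586)^(0.0586/(0.0586−1.77)) = (30.20)^(-0.03424) = 0.8899.
C_{S,max} = 0.8899×3.92 = 3.49 mol/dm³.

3.49 mol/dm³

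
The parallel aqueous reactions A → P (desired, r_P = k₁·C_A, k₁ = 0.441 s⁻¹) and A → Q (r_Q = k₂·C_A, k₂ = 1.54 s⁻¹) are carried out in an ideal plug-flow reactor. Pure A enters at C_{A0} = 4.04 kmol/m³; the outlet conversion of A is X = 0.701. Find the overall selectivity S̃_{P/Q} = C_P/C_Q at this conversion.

C_A = C_{A0}(1−X) = 1.208 kmol/m³.
Both paths are first order in A, so the instantaneous fraction to P is constant: dC_P/d(−C_A) = k₁/(k₁+k₂) = 0.2226.
C_P = 0.2226·(C_{A0}−C_A) = 0.2226×2.832 = 0.630 kmol/m³.
C_Q = (C_{A0}−C_A)−C_P = 2.202 kmol/m³; S̃_{P/Q} = 0.6305/2.202 = 0.286.

0.286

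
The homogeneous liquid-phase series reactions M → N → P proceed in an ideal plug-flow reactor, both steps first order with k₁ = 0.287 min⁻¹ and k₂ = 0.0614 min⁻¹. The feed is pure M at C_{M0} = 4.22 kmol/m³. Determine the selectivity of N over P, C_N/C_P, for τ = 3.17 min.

For first-order series with pure M initially, C_N(τ) = k₁C_{M0}/(k₂−k₁)·(e^(−k₁τ) − e^(−k₂τ)).
e^(−k₁τ) = e^(−0.287×3.17) = e^(−0.9098) = 0.4026; e^(−k₂τ) = e^(−0.1946) = 0.8231.
C_N = 0.287×4.22/(0.0614−0.287) × (0.4026−0.8231) = (-5.369)×(-0.4205) = 2.258 kmol/m³.
C_M = C_{M0}e^(−k₁τ) = 1.699 kmol/m³, so C_P = C_{M0}−C_M−C_N = 0.2634 kmol/m³; C_N/C_P = 8.57.

8.57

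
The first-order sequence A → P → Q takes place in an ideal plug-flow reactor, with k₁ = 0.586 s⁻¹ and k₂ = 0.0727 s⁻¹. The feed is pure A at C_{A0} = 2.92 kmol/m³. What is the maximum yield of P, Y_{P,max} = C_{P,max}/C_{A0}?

At the optimum, C_{P,max}/C_{A0} = (k₁/k₂)^[k₂/(k₂−k₁)].
= (0.586/0.0727)^(0.0727/(0.0727−0.586)) = (8.061)^(-0.1416) = 0.7441.

0.744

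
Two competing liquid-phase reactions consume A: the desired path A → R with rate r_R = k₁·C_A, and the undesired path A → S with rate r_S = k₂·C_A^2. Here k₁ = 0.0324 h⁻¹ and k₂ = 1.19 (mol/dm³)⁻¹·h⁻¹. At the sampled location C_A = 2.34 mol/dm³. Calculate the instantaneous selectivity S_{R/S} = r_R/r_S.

0.0116

S_{R/S} = r_R/r_S = (k₁·C_A)/(k₂·C_A^2) = (k₁/k₂)·C_A⁻¹.
= (0.0324×2.340) / (1.19×2.340^2) = 0.07582/6.516 = 0.0116.
The undesired path is higher order in A, so low C_A (CSTR or dilute feed) favours R.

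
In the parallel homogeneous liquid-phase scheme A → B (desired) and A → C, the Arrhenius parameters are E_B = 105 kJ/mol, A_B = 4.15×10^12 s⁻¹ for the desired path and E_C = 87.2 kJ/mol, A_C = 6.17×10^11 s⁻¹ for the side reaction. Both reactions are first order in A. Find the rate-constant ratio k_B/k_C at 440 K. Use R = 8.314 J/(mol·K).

0.0518

Since both paths have the same order in A, the concentration cancels and S_{B/C} = k_B/k_C = (A_B/A_C)·exp[(E_C−E_B)/(RT)].
(E_C−E_B)/(RT) = (87.2−105)×10³/(8.314×440) = -17800/3658 = -4.866.
k_B/k_C = (4.15×10^12/6.17×10^11)·exp(-4.866) = 6.726 × 0.007705 = 0.0518.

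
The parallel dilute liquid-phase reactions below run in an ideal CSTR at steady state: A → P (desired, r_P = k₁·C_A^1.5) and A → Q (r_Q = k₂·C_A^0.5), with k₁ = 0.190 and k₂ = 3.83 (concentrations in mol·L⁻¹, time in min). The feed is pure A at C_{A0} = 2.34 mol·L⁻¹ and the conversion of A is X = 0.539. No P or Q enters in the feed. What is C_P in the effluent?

0.0641 mol·L⁻¹

Exit C_A = C_{A0}(1−X) = 2.34×0.461 = 1.079 mol·L⁻¹.
Rates in a CSTR are evaluated at the outlet concentration: r_P = 0.190×1.079^1.5 = 0.2129, r_Q = 3.83×1.079^0.5 = 3.978.
Fraction of consumed A going to P: r_P/(r_P+r_Q) = 0.05080.
C_P = 0.05080·C_{A0}·X = 0.05080×2.34×0.539 = 0.0641 mol·L⁻¹.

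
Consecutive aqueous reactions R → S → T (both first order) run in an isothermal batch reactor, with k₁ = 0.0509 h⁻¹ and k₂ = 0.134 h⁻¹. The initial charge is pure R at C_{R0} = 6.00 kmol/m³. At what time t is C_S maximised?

The intermediate peaks when r₁ = r₂, i.e. k₁e^(−k₁t) = k₂e^(−k₂t), giving t_opt = ln(k₂/k₁)/(k₂−k₁).
= ln(0.134/0.0509)/(0.134−0.0509) = ln(2.633)/0.08310 = 0.9680/0.08310 = 11.6 h.

11.6 h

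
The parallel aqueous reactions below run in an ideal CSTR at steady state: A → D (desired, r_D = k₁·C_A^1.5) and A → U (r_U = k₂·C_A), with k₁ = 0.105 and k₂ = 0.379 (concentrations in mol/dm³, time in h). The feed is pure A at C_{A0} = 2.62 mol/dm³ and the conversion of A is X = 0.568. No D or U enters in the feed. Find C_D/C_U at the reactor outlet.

0.295

Exit C_A = C_{A0}(1−X) = 2.62×0.432 = 1.132 mol/dm³.
A CSTR operates uniformly at the exit composition, giving r_D = 0.1264 and r_U = 0.4290 (each k·C_A^n at C_A = 1.132).
Overall selectivity = C_D/C_U = r_Dτ/(r_Uτ) = r_D/r_U = 0.295.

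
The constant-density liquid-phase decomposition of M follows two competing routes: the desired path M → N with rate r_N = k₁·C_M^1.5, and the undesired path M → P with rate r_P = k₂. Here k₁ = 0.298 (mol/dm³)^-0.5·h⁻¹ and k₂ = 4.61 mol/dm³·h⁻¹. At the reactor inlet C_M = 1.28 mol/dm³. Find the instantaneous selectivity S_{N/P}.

S_{N/P} = r_N/r_P = (k₁·C_M^1.5)/(k₂) = (k₁/k₂)·C_M^1.5.
= (0.298×1.280^1.5) / (4.61) = 0.4316/4.610 = 0.0936.

0.0936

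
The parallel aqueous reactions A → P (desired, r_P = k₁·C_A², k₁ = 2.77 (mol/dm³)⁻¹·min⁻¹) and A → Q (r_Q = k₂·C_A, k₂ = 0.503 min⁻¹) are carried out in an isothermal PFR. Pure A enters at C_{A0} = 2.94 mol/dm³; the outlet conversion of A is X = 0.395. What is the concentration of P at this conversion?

C_A = C_{A0}(1−X) = 1.779 mol/dm³.
Along a PFR/batch, dC_Q/dC_A = −r_Q/(r_P+r_Q) = −k₂/(k₂+k₁·C_A).
Integrating from C_{A0} to C_A: C_Q = (0.503/2.77)·ln[(0.503+2.77·2.94)/(0.503+2.77·1.78)] = 0.1816·ln(8.647/5.430) = 0.08448 mol/dm³.
Then C_P = (C_{A0}−C_A) − C_Q = 1.161 − 0.08448 = 1.077 mol/dm³.

1.08 mol/dm³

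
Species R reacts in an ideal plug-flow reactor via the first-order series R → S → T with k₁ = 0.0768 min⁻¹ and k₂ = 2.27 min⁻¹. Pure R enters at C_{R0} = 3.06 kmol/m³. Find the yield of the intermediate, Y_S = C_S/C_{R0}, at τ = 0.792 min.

The intermediate concentration in a first-order A→B→C sequence is C_S = k₁C_{R0}(e^(−k₁τ) − e^(−k₂τ))/(k₂−k₁).
e^(−k₁τ) = e^(−0.0768×0.792) = e^(−0.06083) = 0.9410; e^(−k₂τ) = e^(−1.798) = 0.1657.
C_S = 0.0768×3.06/(2.27−0.0768) × (0.9410−0.1657) = 0.1072×0.7753 = 0.08308 kmol/m³.
Y_S = C_S/C_{R0} = 0.08308/3.06 = 0.0272.

0.0272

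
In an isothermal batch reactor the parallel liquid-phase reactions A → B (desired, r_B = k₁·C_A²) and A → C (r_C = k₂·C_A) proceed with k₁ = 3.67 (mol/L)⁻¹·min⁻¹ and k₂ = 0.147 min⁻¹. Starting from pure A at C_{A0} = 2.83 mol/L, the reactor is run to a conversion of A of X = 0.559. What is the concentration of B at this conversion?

1.55 mol/L

C_A = C_{A0}(1−X) = 1.248 mol/L.
Along a PFR/batch, dC_C/dC_A = −r_C/(r_B+r_C) = −k₂/(k₂+k₁·C_A).
Integrating from C_{A0} to C_A: C_C = (0.147/3.67)·ln[(0.147+3.67·2.83)/(0.147+3.67·1.25)] = 0.04005·ln(10.53/4.727) = 0.03209 mol/L.
Then C_B = (C_{A0}−C_A) − C_C = 1.582 − 0.03209 = 1.550 mol/L.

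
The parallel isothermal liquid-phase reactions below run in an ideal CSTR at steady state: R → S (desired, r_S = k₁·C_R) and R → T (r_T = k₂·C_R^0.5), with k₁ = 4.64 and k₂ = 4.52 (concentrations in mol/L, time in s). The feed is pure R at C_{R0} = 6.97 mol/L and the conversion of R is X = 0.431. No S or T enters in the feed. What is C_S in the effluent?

Exit C_R = C_{R0}(1−X) = 6.97×0.569 = 3.966 mol/L.
Rates in a CSTR are evaluated at the outlet concentration: r_S = 4.64×3.966 = 18.40, r_T = 4.52×3.966^0.5 = 9.001.
Fraction of consumed R going to S: r_S/(r_S+r_T) = 0.6715.
C_S = 0.6715·C_{R0}·X = 0.6715×6.97×0.431 = 2.02 mol/L.

2.02 mol/L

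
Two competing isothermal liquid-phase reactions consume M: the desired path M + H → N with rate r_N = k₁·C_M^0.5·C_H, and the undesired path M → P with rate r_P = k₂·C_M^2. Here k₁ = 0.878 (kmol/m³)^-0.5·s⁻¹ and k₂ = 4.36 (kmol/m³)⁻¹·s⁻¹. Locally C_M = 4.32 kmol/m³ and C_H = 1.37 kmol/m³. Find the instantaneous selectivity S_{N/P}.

0.0307

S_{N/P} = r_N/r_P = (k₁·C_M^0.5·C_H)/(k₂·C_M^2) = (k₁/k₂)·C_M^-1.5·C_H.
= (0.878×4.320^0.5×1.370) / (4.36×4.320^2) = 2.500/81.37 = 0.0307.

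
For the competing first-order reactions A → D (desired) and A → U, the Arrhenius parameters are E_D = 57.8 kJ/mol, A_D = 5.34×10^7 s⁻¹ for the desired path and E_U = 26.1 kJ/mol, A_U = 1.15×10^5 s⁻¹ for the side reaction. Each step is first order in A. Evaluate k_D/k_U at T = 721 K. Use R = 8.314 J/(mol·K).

2.35

Since both paths have the same order in A, the concentration cancels and S_{D/U} = k_D/k_U = (A_D/A_U)·exp[(E_U−E_D)/(RT)].
(E_U−E_D)/(RT) = (26.1−57.8)×10³/(8.314×721) = -31700/5994 = -5.288.
k_D/k_U = (5.34×10^7/1.15×10^5)·exp(-5.288) = 464.3 × 0.005050 = 2.35.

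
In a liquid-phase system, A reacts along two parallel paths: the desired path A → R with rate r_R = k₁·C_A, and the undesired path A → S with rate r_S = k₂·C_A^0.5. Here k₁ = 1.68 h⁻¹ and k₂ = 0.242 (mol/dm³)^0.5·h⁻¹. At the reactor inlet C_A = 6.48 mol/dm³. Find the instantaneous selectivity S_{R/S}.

S_{R/S} = r_R/r_S = (k₁·C_A)/(k₂·C_A^0.5) = (k₁/k₂)·C_A^0.5.
= (1.68×6.480) / (0.242×6.480^0.5) = 10.89/0.6160 = 17.7.
Since the desired path is higher order in A, keeping C_A high (PFR or concentrated feed) favours R.

17.7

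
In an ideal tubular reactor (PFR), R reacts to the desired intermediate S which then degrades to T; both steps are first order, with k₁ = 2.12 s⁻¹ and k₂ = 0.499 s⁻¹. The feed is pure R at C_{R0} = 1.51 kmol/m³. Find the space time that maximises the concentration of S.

For first-order series the maximum of C_S occurs at τ_opt = ln(k₂/k₁)/(k₂−k₁).
= ln(0.499/2.12)/(0.499−2.12) = ln(0.2354)/-1.621 = -1.447/-1.621 = 0.892 s.

0.892 s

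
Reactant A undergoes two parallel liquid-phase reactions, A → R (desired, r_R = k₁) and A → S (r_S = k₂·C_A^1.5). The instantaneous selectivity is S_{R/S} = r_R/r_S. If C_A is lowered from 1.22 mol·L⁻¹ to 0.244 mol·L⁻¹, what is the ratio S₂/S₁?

S_{R/S} = (k₁/k₂)·C_A^-1.5, so S₂/S₁ = (C_{A,2}/C_{A,1})^-1.5.
= (0.244/1.22)^(-1.5) = (0.2000)^(-1.5) = 11.2.

11.2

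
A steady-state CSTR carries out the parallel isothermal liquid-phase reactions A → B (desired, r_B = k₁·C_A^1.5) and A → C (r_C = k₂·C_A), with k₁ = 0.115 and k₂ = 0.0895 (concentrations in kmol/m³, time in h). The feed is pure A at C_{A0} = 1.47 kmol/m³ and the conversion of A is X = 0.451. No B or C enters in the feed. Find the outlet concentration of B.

0.355 kmol/m³

Exit C_A = C_{A0}(1−X) = 1.47×0.549 = 0.8070 kmol/m³.
A CSTR operates uniformly at the exit composition, giving r_B = 0.08337 and r_C = 0.07223 (each k·C_A^n at C_A = 0.8070).
Fraction of consumed A going to B: r_B/(r_B+r_C) = 0.5358.
C_B = 0.5358·C_{A0}·X = 0.5358×1.47×0.451 = 0.355 kmol/m³.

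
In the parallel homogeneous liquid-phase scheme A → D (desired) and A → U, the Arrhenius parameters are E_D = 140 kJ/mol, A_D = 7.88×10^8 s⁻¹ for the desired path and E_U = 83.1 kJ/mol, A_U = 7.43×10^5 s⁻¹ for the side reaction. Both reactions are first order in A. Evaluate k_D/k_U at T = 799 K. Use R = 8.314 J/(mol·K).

k_D/k_U = (A_D/A_U)·exp[−(E_D−E_U)/(RT)] = (A_D/A_U)·exp[(E_U−E_D)/(RT)].
(E_U−E_D)/(RT) = (83.1−140)×10³/(8.314×799) = -56900/6643 = -8.566.
k_D/k_U = (7.88×10^8/7.43×10^5)·exp(-8.566) = 1061 × 1.906×10^-4 = 0.202.

0.202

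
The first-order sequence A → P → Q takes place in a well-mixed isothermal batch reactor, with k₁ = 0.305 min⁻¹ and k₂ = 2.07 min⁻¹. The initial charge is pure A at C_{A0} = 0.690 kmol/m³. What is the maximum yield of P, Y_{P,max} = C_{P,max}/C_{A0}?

0.106

Evaluating C_P at t_opt = ln(k₂/k₁)/(k₂−k₁) gives C_{P,max}/C_{A0} = (k₁/k₂)^[k₂/(k₂−k₁)].
= (0.305/2.07)^(2.07/(2.07−0.305)) = (0.1473)^(1.173) = 0.1058.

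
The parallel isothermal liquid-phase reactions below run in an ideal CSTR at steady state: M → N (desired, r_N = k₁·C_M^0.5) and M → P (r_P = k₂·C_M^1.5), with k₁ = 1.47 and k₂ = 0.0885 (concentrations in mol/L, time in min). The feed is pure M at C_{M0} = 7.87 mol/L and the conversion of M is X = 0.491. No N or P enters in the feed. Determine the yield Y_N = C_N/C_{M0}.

0.396

Exit C_M = C_{M0}(1−X) = 7.87×0.509 = 4.006 mol/L.
A CSTR operates uniformly at the exit composition, giving r_N = 2.942 and r_P = 0.7095 (each k·C_M^n at C_M = 4.006).
Fraction of consumed M going to N: r_N/(r_N+r_P) = 0.8057.
C_N = 0.8057·C_{M0}·X = 0.8057×7.87×0.491 = 3.11 mol/L; Y_N = C_N/C_{M0} = 0.396.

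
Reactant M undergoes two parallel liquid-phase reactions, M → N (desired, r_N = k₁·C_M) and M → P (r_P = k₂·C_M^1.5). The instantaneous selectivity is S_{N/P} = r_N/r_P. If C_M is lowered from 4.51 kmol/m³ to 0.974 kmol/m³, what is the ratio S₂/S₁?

S_{N/P} = (k₁/k₂)·C_M^-0.5, so S₂/S₁ = (C_{M,2}/C_{M,1})^-0.5.
= (0.974/4.51)^(-0.5) = (0.2160)^(-0.5) = 2.15.

2.15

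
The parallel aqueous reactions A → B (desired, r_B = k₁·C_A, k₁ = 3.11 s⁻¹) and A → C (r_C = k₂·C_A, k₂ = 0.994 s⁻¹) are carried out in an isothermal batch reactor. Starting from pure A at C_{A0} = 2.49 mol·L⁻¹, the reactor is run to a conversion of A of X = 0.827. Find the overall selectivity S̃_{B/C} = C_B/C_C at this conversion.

3.13

C_A = C_{A0}(1−X) = 0.4308 mol·L⁻¹.
Both paths are first order in A, so the instantaneous fraction to B is constant: dC_B/d(−C_A) = k₁/(k₁+k₂) = 0.7578.
C_B = 0.7578·(C_{A0}−C_A) = 0.7578×2.059 = 1.56 mol·L⁻¹.
C_C = (C_{A0}−C_A)−C_B = 0.4988 mol·L⁻¹; S̃_{B/C} = 1.560/0.4988 = 3.13.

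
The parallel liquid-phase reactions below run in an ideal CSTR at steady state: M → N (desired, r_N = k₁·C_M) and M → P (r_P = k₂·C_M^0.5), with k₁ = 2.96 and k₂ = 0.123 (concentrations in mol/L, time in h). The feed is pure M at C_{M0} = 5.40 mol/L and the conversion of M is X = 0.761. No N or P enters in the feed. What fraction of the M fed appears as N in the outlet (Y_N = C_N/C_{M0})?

0.734

Exit C_M = C_{M0}(1−X) = 5.40×0.239 = 1.291 mol/L.
A CSTR operates uniformly at the exit composition, giving r_N = 3.820 and r_P = 0.1397 (each k·C_M^n at C_M = 1.291).
Fraction of consumed M going to N: r_N/(r_N+r_P) = 0.9647.
C_N = 0.9647·C_{M0}·X = 0.9647×5.40×0.761 = 3.96 mol/L; Y_N = C_N/C_{M0} = 0.734.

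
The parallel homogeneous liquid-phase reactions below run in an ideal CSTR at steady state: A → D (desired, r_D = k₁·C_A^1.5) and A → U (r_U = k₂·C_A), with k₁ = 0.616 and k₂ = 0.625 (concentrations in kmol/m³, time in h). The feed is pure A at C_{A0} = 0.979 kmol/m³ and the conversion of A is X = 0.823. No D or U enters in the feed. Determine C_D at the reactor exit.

0.234 kmol/m³

Exit C_A = C_{A0}(1−X) = 0.979×0.177 = 0.1733 kmol/m³.
Rates in a CSTR are evaluated at the outlet concentration: r_D = 0.616×0.1733^1.5 = 0.04443, r_U = 0.625×0.1733 = 0.1083.
Fraction of consumed A going to D: r_D/(r_D+r_U) = 0.2909.
C_D = 0.2909·C_{A0}·X = 0.2909×0.979×0.823 = 0.234 kmol/m³.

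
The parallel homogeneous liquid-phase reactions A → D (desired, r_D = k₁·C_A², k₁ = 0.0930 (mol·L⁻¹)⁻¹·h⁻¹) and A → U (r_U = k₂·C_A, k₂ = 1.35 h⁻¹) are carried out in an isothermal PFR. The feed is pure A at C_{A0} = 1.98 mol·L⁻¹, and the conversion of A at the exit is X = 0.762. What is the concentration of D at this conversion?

0.116 mol·L⁻¹

C_A = C_{A0}(1−X) = 0.4712 mol·L⁻¹.
Along a PFR/batch, dC_U/dC_A = −r_U/(r_D+r_U) = −k₂/(k₂+k₁·C_A).
Integrating from C_{A0} to C_A: C_U = (1.35/0.0930)·ln[(1.35+0.0930·1.98)/(1.35+0.0930·0.471)] = 14.52·ln(1.534/1.394) = 1.392 mol·L⁻¹.
Then C_D = (C_{A0}−C_A) − C_U = 1.509 − 1.392 = 0.1164 mol·L⁻¹.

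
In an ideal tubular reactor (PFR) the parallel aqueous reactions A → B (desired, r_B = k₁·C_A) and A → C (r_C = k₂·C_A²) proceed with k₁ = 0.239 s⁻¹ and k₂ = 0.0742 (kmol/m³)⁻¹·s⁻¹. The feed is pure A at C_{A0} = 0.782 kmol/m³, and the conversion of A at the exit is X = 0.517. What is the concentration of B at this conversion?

0.343 kmol/m³

C_A = C_{A0}(1−X) = 0.3777 kmol/m³.
Along a PFR/batch, dC_B/dC_A = −r_B/(r_B+r_C) = −k₁/(k₁+k₂·C_A).
Integrating from C_{A0} to C_A: C_B = (0.239/0.0742)·ln[(0.239+0.0742·0.782)/(0.239+0.0742·0.378)] = 3.221·ln(0.2970/0.2670) = 0.3429 kmol/m³.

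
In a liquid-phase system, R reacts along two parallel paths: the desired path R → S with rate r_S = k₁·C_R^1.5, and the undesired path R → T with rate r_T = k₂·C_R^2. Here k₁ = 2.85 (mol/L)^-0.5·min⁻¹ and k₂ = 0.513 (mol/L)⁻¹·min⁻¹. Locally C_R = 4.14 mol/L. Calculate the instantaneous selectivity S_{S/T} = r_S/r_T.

S_{S/T} = r_S/r_T = (k₁·C_R^1.5)/(k₂·C_R^2) = (k₁/k₂)·C_R^-0.5.
= (2.85×4.140^1.5) / (0.513×4.140^2) = 24.01/8.793 = 2.73.
The undesired path is higher order in R, so low C_R (CSTR or dilute feed) favours S.

2.73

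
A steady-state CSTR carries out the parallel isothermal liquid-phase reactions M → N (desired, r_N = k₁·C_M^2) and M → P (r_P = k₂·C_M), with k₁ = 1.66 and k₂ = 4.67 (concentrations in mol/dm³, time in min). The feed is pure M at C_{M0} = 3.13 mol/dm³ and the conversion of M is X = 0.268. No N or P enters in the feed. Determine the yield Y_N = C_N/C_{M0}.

0.120

Exit C_M = C_{M0}(1−X) = 3.13×0.732 = 2.291 mol/dm³.
In a CSTR the entire volume is at exit conditions, so r_N = 1.66×2.291^2 = 8.714 and r_P = 4.67×2.291 = 10.70.
Fraction of consumed M going to N: r_N/(r_N+r_P) = 0.4489.
C_N = 0.4489·C_{M0}·X = 0.4489×3.13×0.268 = 0.377 mol/dm³; Y_N = C_N/C_{M0} = 0.120.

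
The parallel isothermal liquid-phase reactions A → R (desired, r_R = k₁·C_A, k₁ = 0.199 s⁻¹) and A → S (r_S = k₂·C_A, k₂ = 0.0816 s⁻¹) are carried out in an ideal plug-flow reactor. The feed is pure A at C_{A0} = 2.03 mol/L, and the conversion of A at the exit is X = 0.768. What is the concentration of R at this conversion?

C_A = C_{A0}(1−X) = 0.4710 mol/L.
Both paths are first order in A, so the instantaneous fraction to R is constant: dC_R/d(−C_A) = k₁/(k₁+k₂) = 0.7092.
C_R = 0.7092·(C_{A0}−C_A) = 0.7092×1.559 = 1.11 mol/L.

1.11 mol/L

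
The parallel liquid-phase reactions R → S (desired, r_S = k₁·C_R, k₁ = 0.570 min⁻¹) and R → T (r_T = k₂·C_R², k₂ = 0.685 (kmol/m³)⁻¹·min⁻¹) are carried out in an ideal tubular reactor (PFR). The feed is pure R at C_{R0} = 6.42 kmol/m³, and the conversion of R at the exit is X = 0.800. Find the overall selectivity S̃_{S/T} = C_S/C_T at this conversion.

0.249

C_R = C_{R0}(1−X) = 1.284 kmol/m³.
Along a PFR/batch, dC_S/dC_R = −r_S/(r_S+r_T) = −k₁/(k₁+k₂·C_R).
Integrating from C_{R0} to C_R: C_S = (0.570/0.685)·ln[(0.570+0.685·6.42)/(0.570+0.685·1.28)] = 0.8321·ln(4.968/1.450) = 1.025 kmol/m³.
C_T = (C_{R0}−C_R)−C_S = 4.111 kmol/m³; S̃_{S/T} = 1.025/4.111 = 0.249.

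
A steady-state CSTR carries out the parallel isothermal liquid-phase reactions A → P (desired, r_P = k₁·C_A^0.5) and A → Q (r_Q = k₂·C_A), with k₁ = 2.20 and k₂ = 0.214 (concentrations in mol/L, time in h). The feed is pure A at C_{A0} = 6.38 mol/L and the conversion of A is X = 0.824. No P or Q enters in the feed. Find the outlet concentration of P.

4.77 mol/L

Exit C_A = C_{A0}(1−X) = 6.38×0.176 = 1.123 mol/L.
Rates in a CSTR are evaluated at the outlet concentration: r_P = 2.20×1.123^0.5 = 2.331, r_Q = 0.214×1.123 = 0.2403.
Fraction of consumed A going to P: r_P/(r_P+r_Q) = 0.9066.
C_P = 0.9066·C_{A0}·X = 0.9066×6.38×0.824 = 4.77 mol/L.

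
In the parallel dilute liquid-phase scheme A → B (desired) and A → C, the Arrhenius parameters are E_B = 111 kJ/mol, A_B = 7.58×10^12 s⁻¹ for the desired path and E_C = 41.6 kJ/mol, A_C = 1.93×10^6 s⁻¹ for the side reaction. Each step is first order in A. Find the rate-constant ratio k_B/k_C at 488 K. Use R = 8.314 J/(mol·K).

With equal orders, S_{B/C} = k_B/k_C = (A_B/A_C)·exp[(E_C−E_B)/(RT)].
(E_C−E_B)/(RT) = (41.6−111)×10³/(8.314×488) = -69400/4057 = -17.11.
k_B/k_C = (7.58×10^12/1.93×10^6)·exp(-17.11) = 3.927×10^6 × 3.726×10^-8 = 0.146.

0.146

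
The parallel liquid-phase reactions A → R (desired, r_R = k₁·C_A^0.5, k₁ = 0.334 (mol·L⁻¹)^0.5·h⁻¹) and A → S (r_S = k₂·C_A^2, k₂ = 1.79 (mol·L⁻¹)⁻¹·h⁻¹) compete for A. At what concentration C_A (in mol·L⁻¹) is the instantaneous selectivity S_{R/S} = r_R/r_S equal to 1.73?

S_{R/S} = (k₁/k₂)·C_A^-1.5 ⇒ C_A = (S·k₂/k₁)^(1/(-1.5)).
= (1.73×1.79/0.334)^(-0.6667) = (9.272)^(-0.6667) = 0.227 mol·L⁻¹.

0.227 mol·L⁻¹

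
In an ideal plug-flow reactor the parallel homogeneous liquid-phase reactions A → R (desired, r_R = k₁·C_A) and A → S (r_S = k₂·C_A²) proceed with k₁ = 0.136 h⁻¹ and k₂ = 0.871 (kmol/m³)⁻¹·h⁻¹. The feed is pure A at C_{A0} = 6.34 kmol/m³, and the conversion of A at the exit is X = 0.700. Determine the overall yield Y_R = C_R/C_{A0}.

0.0283

C_A = C_{A0}(1−X) = 1.902 kmol/m³.
Along a PFR/batch, dC_R/dC_A = −r_R/(r_R+r_S) = −k₁/(k₁+k₂·C_A).
Integrating from C_{A0} to C_A: C_R = (0.136/0.871)·ln[(0.136+0.871·6.34)/(0.136+0.871·1.90)] = 0.1561·ln(5.658/1.793) = 0.1795 kmol/m³.
Y_R = C_R/C_{A0} = 0.1795/6.34 = 0.0283.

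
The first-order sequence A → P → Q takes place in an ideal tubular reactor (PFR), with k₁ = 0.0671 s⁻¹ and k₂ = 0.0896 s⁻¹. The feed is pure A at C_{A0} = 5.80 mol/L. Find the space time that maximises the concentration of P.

The intermediate peaks when r₁ = r₂, i.e. k₁e^(−k₁τ) = k₂e^(−k₂τ), giving τ_opt = ln(k₂/k₁)/(k₂−k₁).
= ln(0.0896/0.0671)/(0.0896−0.0671) = ln(1.335)/0.02250 = 0.2892/0.02250 = 12.9 s.

12.9 s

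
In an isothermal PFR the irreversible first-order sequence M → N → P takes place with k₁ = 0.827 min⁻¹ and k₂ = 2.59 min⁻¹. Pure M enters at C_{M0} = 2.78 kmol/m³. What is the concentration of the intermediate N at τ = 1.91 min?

0.259 kmol/m³

Solving the coupled first-order balances gives C_N(τ) = [k₁/(k₂−k₁)]·C_{M0}·(e^(−k₁τ) − e^(−k₂τ)).
e^(−k₁τ) = e^(−0.827×1.91) = e^(−1.580) = 0.2061; e^(−k₂τ) = e^(−4.947) = 0.007105.
C_N = 0.827×2.78/(2.59−0.827) × (0.2061−0.007105) = 1.304×0.1990 = 0.2595 kmol/m³.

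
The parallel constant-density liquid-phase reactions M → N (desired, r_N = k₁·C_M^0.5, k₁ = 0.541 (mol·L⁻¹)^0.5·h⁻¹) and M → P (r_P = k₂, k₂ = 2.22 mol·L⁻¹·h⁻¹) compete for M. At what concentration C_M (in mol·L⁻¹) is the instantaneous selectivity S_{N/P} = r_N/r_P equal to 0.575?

5.57 mol·L⁻¹

S_{N/P} = (k₁/k₂)·C_M^0.5 ⇒ C_M = (S·k₂/k₁)^(2).
= (0.575×2.22/0.541)^(2) = (2.360)^(2) = 5.57 mol·L⁻¹.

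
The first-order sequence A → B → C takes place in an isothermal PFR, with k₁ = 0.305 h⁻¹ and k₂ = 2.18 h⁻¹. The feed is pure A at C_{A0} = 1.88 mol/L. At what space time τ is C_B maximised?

Setting dC_B/dτ = 0 gives τ_opt = ln(k₂/k₁)/(k₂−k₁).
= ln(2.18/0.305)/(2.18−0.305) = ln(7.148)/1.875 = 1.967/1.875 = 1.05 h.

1.05 h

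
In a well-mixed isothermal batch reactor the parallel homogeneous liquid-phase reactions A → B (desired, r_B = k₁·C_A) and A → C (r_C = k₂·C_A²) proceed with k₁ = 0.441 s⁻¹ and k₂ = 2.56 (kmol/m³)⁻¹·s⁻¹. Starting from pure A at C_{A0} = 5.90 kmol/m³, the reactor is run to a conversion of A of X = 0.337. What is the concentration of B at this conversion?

0.0683 kmol/m³

C_A = C_{A0}(1−X) = 3.912 kmol/m³.
Along a PFR/batch, dC_B/dC_A = −r_B/(r_B+r_C) = −k₁/(k₁+k₂·C_A).
Integrating from C_{A0} to C_A: C_B = (0.441/2.56)·ln[(0.441+2.56·5.90)/(0.441+2.56·3.91)] = 0.1723·ln(15.55/10.45) = 0.06833 kmol/m³.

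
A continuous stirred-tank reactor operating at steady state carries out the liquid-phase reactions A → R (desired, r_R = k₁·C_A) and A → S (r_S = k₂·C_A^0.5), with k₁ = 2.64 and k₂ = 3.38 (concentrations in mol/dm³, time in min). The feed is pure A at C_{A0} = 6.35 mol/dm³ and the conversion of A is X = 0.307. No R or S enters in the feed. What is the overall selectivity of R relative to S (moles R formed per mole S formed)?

Exit C_A = C_{A0}(1−X) = 6.35×0.693 = 4.401 mol/dm³.
In a CSTR the entire volume is at exit conditions, so r_R = 2.64×4.401 = 11.62 and r_S = 3.38×4.401^0.5 = 7.090.
Overall selectivity = C_R/C_S = r_Rτ/(r_Sτ) = r_R/r_S = 1.64.

1.64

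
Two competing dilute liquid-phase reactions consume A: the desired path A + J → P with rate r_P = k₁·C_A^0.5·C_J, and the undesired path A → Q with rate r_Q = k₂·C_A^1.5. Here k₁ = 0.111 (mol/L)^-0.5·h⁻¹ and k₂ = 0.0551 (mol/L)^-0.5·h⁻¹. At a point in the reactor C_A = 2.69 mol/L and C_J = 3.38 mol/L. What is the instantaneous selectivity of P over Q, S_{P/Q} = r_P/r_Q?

2.53

S_{P/Q} = r_P/r_Q = (k₁·C_A^0.5·C_J)/(k₂·C_A^1.5) = (k₁/k₂)·C_A⁻¹·C_J.
= (0.111×2.690^0.5×3.380) / (0.0551×2.690^1.5) = 0.6153/0.2431 = 2.53.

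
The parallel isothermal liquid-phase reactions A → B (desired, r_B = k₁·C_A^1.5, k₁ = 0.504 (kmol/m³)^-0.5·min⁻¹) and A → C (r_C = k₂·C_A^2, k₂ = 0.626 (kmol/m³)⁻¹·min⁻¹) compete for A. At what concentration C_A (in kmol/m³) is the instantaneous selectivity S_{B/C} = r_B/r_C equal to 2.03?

0.157 kmol/m³

S_{B/C} = (k₁/k₂)·C_A^-0.5 ⇒ C_A = (S·k₂/k₁)^(-2).
= (2.03×0.626/0.504)^(-2) = (2.521)^(-2) = 0.157 kmol/m³.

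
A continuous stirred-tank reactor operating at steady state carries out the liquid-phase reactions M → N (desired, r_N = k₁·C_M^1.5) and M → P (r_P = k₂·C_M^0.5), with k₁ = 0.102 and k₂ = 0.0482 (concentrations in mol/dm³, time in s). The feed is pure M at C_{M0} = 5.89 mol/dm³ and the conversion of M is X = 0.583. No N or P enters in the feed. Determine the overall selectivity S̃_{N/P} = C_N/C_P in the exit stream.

5.20

Exit C_M = C_{M0}(1−X) = 5.89×0.417 = 2.456 mol/dm³.
In a CSTR the entire volume is at exit conditions, so r_N = 0.102×2.456^1.5 = 0.3926 and r_P = 0.0482×2.456^0.5 = 0.07554.
Overall selectivity = C_N/C_P = r_Nτ/(r_Pτ) = r_N/r_P = 5.20.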